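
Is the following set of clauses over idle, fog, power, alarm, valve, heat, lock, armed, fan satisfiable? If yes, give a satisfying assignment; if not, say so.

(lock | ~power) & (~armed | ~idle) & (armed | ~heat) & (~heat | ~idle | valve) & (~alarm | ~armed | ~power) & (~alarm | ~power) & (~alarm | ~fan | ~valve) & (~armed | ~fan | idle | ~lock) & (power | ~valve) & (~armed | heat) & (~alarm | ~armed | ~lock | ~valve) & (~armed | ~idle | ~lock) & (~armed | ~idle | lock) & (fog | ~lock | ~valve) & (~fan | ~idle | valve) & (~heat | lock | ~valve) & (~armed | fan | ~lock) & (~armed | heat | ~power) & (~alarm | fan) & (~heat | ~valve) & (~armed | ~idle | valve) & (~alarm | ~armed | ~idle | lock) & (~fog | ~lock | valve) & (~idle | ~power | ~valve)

idle=F; fog=F; power=F; alarm=F; valve=F; heat=F; lock=F; armed=F; fan=F

Set idle = False.
Set fog = False.
Set power = False.
  then (power | ~valve) forces valve = False.
Set alarm = False.
Set heat = False.
  then (~armed | heat) forces armed = False.
Set lock = False.
Set fan = False.
All clauses satisfied.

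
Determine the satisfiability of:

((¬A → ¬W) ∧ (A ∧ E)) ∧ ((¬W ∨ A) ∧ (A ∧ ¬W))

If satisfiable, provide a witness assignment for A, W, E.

A = True; W = False; E = True

  (¬A → ¬W) ∧ (A ∧ E) = True
    ¬A → ¬W = True
      ¬A = False
      ¬W = True
    A ∧ E = True
  (¬W ∨ A) ∧ (A ∧ ¬W) = True
    ¬W ∨ A = True
      ¬W = True
    A ∧ ¬W = True
      ¬W = True
Both conjuncts True, so the formula holds.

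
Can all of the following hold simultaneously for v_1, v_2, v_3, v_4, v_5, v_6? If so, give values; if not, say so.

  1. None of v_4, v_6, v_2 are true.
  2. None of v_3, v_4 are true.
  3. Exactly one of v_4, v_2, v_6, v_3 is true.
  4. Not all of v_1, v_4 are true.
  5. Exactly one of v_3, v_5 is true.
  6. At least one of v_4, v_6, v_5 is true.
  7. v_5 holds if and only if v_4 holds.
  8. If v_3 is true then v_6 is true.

Unsatisfiable

Case v_2 = True:
  Constraint (1) is violated (v_2=T) — contradiction.
Case v_2 = False:
  (1) forces v_4 = False.
  (1) forces v_6 = False.
  (2) forces v_3 = False.
  Constraint (3) is violated (v_4=F, v_2=F, v_6=F, v_3=F) — contradiction.
Both cases fail — unsatisfiable.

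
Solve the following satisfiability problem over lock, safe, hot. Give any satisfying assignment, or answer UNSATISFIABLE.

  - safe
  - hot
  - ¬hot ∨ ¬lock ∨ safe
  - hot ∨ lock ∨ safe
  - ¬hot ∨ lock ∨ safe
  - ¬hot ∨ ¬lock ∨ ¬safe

lock = False; safe = True; hot = True

Unit clause (safe) forces safe = True.
Unit clause (hot) forces hot = True.
In (¬hot ∨ ¬lock ∨ ¬safe) only ¬lock is left, so lock = False.
Check each clause:
  (safe): safe holds.
  (hot): hot holds.
  (¬hot ∨ ¬lock ∨ safe): ¬lock holds.
  (hot ∨ lock ∨ safe): hot holds.
  (¬hot ∨ lock ∨ safe): safe holds.
  (¬hot ∨ ¬lock ∨ ¬safe): ¬lock holds.
All clauses satisfied.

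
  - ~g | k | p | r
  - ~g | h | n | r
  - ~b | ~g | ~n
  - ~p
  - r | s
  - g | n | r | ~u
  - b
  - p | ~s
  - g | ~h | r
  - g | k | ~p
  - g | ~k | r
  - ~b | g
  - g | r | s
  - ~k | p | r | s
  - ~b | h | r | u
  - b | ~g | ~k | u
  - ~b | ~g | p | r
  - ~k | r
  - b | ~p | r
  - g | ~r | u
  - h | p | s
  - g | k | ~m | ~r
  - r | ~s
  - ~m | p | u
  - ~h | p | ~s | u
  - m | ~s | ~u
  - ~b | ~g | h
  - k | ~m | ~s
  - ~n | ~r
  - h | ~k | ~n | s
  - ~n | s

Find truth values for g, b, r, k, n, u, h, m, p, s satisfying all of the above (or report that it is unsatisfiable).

g: True; b: True; r: True; k: True; n: False; u: True; h: True; m: True; p: False; s: False

Unit clause (~p) forces p = False.
Unit clause (b) forces b = True.
In (p | ~s) only ~s is left, so s = False.
In (~b | g) only g is left, so g = True.
In (~b | ~g | p | r) only r is left, so r = True.
In (h | p | s) only h is left, so h = True.
In (~n | ~r) only ~n is left, so n = False.
Set k = True.
Set u = True.
Set m = True.
All clauses satisfied.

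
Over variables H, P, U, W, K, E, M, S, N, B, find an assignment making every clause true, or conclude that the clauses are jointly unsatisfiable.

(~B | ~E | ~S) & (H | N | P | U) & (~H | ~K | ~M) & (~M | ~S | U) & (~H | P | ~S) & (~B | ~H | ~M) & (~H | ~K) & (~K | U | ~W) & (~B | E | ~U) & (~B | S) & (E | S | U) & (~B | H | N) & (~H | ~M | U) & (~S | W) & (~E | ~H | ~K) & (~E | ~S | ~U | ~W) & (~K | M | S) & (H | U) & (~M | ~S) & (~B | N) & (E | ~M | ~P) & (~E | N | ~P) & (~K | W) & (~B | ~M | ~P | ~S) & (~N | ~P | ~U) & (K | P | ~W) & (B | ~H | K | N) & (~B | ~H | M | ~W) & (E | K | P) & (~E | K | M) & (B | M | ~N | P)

H = False, P = False, U = True, W = True, K = True, E = False, M = True, S = False, N = True, B = False

Set H = False.
  then (H | U) forces U = True.
Set P = False.
Set W = True.
  then (K | P | ~W) forces K = True.
Set E = False.
  then (~B | E | ~U) forces B = False.
Set M = True.
  then (~M | ~S) forces S = False.
Set N = True.
All clauses satisfied.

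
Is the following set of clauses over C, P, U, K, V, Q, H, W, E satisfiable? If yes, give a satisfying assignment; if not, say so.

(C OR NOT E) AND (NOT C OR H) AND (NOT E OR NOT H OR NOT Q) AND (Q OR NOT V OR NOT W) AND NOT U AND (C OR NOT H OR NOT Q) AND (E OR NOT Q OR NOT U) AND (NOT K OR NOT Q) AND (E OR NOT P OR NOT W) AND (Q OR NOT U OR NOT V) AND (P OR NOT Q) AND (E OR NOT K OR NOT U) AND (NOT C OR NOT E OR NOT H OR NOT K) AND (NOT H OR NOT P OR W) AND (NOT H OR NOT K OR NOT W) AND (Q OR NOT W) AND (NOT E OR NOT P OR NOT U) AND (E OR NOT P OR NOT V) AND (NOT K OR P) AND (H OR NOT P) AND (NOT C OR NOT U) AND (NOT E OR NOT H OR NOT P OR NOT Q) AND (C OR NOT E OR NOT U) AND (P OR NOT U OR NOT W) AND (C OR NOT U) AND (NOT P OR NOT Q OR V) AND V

Unit clause (NOT U) forces U = False.
Unit clause (V) forces V = True.
Set C = False.
  then (C OR NOT E) forces E = False.
  then (E OR NOT P OR NOT V) forces P = False.
  then (NOT K OR P) forces K = False.
  then (P OR NOT Q) forces Q = False.
  then (Q OR NOT W) forces W = False.
Set H = False.
All clauses satisfied.

C = False, P = False, U = False, K = False, V = True, Q = False, H = False, W = False, E = False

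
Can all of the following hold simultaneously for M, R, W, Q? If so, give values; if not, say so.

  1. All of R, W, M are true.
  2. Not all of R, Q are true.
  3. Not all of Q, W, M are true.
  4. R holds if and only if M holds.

M = True; R = True; W = True; Q = False

  (1) {R, W, M}: all 3 true ✓
  (2) {R, Q}: 1/2 true — not all ✓
  (3) {Q, W, M}: 2/3 true — not all ✓
  (4) R=T, M=T — same ✓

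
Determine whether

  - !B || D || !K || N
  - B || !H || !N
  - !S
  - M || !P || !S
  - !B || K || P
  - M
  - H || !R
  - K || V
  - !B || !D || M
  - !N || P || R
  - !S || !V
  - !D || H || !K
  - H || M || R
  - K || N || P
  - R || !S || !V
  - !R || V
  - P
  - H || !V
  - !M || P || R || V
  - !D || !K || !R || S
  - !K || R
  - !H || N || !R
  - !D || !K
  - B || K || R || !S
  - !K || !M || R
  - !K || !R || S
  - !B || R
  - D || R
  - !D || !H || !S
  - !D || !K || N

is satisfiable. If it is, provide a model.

R = True, H = True, S = False, B = True, D = True, P = True, K = False, V = True, N = True, M = True

Unit clause (!S) forces S = False.
Unit clause (M) forces M = True.
Unit clause (P) forces P = True.
Set R = True.
  then (H || !R) forces H = True.
  then (!R || V) forces V = True.
  then (!H || N || !R) forces N = True.
  then (!K || !R || S) forces K = False.
  then (B || !H || !N) forces B = True.
Set D = True.
All clauses satisfied.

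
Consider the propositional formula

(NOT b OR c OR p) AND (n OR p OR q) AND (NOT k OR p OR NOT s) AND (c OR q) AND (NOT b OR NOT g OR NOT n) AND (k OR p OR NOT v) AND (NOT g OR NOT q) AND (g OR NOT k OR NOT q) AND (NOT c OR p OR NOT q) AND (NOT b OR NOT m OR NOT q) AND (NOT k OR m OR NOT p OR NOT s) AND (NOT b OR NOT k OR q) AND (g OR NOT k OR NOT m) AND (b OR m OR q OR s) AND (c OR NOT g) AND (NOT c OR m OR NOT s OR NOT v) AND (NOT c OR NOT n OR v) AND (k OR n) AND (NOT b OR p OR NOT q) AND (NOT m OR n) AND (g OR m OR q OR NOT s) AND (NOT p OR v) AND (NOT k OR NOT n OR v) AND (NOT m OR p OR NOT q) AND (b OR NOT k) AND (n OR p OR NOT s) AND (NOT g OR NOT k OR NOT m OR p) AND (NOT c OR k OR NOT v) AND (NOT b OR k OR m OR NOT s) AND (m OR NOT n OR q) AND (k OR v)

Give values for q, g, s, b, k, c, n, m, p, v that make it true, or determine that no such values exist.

q = True; g = False; s = True; b = False; k = False; c = False; n = True; m = False; p = True; v = True

Set q = True.
  then (NOT g OR NOT q) forces g = False.
  then (g OR NOT k OR NOT q) forces k = False.
  then (k OR n) forces n = True.
  then (k OR v) forces v = True.
  then (k OR p OR NOT v) forces p = True.
  then (NOT c OR k OR NOT v) forces c = False.
Set s = True.
Try b = True:
  (NOT b OR NOT m OR NOT q) forces m = False.
  clause (NOT b OR k OR m OR NOT s) is falsified — backtrack.
So b = False.
Set m = False.
All clauses satisfied.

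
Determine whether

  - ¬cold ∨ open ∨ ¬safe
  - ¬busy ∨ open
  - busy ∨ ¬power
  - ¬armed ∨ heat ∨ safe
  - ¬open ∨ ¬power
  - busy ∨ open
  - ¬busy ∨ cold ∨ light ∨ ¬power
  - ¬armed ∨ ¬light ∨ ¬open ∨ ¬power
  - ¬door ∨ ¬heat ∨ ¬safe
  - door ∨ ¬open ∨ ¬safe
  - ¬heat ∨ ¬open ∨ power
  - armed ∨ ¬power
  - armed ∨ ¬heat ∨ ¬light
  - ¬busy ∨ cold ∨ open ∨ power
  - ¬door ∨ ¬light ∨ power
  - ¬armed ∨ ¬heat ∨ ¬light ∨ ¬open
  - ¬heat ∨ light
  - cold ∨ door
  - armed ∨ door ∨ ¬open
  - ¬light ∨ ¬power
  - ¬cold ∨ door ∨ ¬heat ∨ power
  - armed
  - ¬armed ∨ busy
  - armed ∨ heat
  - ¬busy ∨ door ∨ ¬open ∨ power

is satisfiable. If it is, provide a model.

Unit clause (armed) forces armed = True.
In (¬armed ∨ busy) only busy is left, so busy = True.
In (¬busy ∨ open) only open is left, so open = True.
In (¬open ∨ ¬power) only ¬power is left, so power = False.
In (¬heat ∨ ¬open ∨ power) only ¬heat is left, so heat = False.
In (¬busy ∨ door ∨ ¬open ∨ power) only door is left, so door = True.
In (¬armed ∨ heat ∨ safe) only safe is left, so safe = True.
In (¬door ∨ ¬light ∨ power) only ¬light is left, so light = False.
Set cold = False.
All clauses satisfied.

safe=T, cold=F, light=F, door=T, power=F, armed=T, open=T, busy=T, heat=F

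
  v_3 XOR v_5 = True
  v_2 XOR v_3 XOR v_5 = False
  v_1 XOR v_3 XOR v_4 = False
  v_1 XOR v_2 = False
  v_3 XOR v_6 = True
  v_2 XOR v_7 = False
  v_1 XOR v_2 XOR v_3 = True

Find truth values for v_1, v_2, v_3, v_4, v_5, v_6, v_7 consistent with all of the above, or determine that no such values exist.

v_1 = True, v_2 = True, v_3 = True, v_4 = False, v_5 = False, v_6 = False, v_7 = True

v_3 XOR v_5 = T XOR F = True ✓
v_2 XOR v_3 XOR v_5 = T XOR T XOR F = False ✓
v_1 XOR v_3 XOR v_4 = T XOR T XOR F = False ✓
v_1 XOR v_2 = T XOR T = False ✓
v_3 XOR v_6 = T XOR F = True ✓
v_2 XOR v_7 = T XOR T = False ✓
v_1 XOR v_2 XOR v_3 = T XOR T XOR T = True ✓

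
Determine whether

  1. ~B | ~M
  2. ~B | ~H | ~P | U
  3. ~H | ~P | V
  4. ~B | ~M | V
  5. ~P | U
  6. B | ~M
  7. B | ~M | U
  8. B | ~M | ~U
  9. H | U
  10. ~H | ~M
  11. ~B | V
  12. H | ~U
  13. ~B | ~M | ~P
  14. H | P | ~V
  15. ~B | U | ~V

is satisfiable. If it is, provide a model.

Try M = True:
  (~B | ~M) forces B = False.
  clause (B | ~M) is falsified — backtrack.
So M = False.
Set B = False.
Set P = False.
Set U = True.
  then (H | ~U) forces H = True.
Set V = False.
All clauses satisfied.

M: False, B: False, P: False, U: True, H: True, V: False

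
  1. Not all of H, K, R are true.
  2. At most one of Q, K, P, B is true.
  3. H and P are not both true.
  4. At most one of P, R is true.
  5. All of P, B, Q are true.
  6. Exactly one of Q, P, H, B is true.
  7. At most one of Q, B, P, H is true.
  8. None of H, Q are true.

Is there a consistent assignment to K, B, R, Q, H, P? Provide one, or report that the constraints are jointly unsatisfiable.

No satisfying assignment exists.

Case Q = True:
  Constraint (8) is violated (Q=T) — contradiction.
Case Q = False:
  Constraint (5) is violated (Q=F) — contradiction.
Both cases fail — unsatisfiable.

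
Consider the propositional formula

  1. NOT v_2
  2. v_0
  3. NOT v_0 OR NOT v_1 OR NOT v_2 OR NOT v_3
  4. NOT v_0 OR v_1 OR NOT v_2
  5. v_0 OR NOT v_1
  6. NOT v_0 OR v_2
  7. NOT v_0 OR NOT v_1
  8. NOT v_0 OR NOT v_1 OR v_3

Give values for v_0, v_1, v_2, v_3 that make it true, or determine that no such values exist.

Unsatisfiable — no assignment works.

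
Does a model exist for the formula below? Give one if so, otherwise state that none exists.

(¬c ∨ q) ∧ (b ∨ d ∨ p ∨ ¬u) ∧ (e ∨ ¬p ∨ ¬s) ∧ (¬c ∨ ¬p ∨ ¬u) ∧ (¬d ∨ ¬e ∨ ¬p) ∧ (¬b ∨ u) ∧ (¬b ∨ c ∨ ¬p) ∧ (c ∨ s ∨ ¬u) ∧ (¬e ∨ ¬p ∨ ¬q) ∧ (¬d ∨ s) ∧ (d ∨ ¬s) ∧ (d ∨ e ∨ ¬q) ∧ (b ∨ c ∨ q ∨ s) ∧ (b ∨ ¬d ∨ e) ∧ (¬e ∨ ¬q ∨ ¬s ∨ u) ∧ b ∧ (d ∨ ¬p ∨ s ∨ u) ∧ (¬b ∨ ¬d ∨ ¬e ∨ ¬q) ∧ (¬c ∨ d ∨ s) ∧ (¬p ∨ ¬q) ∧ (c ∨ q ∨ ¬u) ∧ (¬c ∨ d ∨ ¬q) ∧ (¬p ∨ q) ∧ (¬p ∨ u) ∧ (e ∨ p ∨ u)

p: False; b: True; q: True; d: True; s: True; u: True; c: True; e: False

Unit clause (b) forces b = True.
In (¬b ∨ u) only u is left, so u = True.
Try p = True:
  (¬c ∨ ¬p ∨ ¬u) forces c = False.
  clause (¬b ∨ c ∨ ¬p) is falsified — backtrack.
So p = False.
Set q = True.
Set d = True.
  then (¬d ∨ s) forces s = True.
  then (¬b ∨ ¬d ∨ ¬e ∨ ¬q) forces e = False.
Set c = True.
All clauses satisfied.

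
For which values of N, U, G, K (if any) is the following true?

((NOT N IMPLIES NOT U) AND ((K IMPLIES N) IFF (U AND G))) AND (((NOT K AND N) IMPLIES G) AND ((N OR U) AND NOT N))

No satisfying assignment exists.

Case N = True: the conjunct NOT N is False.
Case N = False: the formula simplifies to (NOT U AND (NOT K IFF (U AND G))) AND U.
  U = True: the conjunct NOT U is False.
  U = False: the conjunct U is False.
Both cases fail — unsatisfiable.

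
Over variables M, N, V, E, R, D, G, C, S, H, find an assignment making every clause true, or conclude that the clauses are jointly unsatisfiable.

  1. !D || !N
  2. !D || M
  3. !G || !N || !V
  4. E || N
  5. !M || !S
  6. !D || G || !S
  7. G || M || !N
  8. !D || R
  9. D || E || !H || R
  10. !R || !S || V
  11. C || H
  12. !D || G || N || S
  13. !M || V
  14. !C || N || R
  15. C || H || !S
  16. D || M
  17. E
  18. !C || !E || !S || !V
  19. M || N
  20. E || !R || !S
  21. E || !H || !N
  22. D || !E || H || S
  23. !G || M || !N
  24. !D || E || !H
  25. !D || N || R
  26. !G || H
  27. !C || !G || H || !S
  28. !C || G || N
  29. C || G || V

Unit clause (E) forces E = True.
Try M = False:
  (!D || M) forces D = False.
  clause (D || M) is falsified — backtrack.
So M = True.
  then (!M || !S) forces S = False.
  then (!M || V) forces V = True.
Set N = True.
  then (!D || !N) forces D = False.
  then (!G || !N || !V) forces G = False.
  then (D || !E || H || S) forces H = True.
Set R = True.
Set C = True.
All clauses satisfied.

M = True; N = True; V = True; E = True; R = True; D = False; G = False; C = True; S = False; H = True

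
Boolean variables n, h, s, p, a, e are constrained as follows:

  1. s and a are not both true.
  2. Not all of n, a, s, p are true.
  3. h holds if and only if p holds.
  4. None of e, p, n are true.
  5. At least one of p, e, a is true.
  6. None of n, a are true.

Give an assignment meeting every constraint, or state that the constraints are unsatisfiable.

Case a = True:
  Constraint (6) is violated (a=T) — contradiction.
Case a = False:
  (4) forces e = False.
  (4) forces p = False.
  Constraint (5) is violated (p=F, e=F, a=F) — contradiction.
Both cases fail — unsatisfiable.

Unsatisfiable — no assignment works.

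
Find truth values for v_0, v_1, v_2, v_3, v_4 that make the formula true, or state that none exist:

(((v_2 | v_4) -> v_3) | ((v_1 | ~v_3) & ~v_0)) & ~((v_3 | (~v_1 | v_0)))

v_0 = False, v_1 = True, v_2 = False, v_3 = False, v_4 = False

  ((v_2 | v_4) -> v_3) | ((v_1 | ~v_3) & ~v_0) = True
    (v_2 | v_4) -> v_3 = True
      v_2 | v_4 = False
    (v_1 | ~v_3) & ~v_0 = True
      v_1 | ~v_3 = True
        ~v_3 = True
      ~v_0 = True
  ~((v_3 | (~v_1 | v_0))) = True
    v_3 | (~v_1 | v_0) = False
      ~v_1 | v_0 = False
        ~v_1 = False
Both conjuncts True, so the formula holds.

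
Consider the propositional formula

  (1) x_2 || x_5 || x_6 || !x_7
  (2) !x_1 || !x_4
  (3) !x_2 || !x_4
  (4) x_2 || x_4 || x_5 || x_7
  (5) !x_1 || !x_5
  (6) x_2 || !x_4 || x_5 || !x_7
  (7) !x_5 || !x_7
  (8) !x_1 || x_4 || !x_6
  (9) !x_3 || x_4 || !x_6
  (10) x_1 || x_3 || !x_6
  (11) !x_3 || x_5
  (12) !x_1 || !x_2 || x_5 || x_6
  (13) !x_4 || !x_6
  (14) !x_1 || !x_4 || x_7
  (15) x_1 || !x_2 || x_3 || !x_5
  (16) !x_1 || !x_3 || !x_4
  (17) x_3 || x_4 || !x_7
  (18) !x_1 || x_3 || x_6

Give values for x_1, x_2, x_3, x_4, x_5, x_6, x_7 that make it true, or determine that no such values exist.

x_1 = False; x_2 = False; x_3 = False; x_4 = False; x_5 = True; x_6 = False; x_7 = False

Try x_1 = True:
  (!x_1 || !x_4) forces x_4 = False.
  (!x_1 || !x_5) forces x_5 = False.
  (!x_1 || x_4 || !x_6) forces x_6 = False.
  (!x_3 || x_5) forces x_3 = False.
  clause (!x_1 || x_3 || x_6) is falsified — backtrack.
So x_1 = False.
Set x_2 = False.
Set x_3 = False.
  then (x_1 || x_3 || !x_6) forces x_6 = False.
Set x_4 = False.
  then (x_3 || x_4 || !x_7) forces x_7 = False.
  then (x_2 || x_4 || x_5 || x_7) forces x_5 = True.
All clauses satisfied.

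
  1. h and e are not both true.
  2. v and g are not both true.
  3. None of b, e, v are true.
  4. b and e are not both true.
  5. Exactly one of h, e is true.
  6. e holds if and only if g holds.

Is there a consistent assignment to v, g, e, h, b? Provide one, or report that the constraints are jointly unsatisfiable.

v = False, g = False, e = False, h = True, b = False

  (1) h=T, e=F — not both ✓
  (2) v=F, g=F — not both ✓
  (3) {b, e, v}: 0 true — none ✓
  (4) b=F, e=F — not both ✓
  (5) {h, e}: 1 true — exactly one ✓
  (6) e=F, g=F — same ✓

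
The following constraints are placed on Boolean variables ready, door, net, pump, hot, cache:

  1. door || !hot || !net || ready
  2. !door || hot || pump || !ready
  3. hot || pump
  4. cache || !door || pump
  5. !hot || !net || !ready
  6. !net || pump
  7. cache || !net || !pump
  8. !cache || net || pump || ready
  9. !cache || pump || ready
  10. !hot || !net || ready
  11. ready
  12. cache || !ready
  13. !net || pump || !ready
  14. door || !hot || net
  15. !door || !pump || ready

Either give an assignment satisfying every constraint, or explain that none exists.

ready=T, door=T, net=F, pump=T, hot=F, cache=T

Unit clause (ready) forces ready = True.
In (cache || !ready) only cache is left, so cache = True.
Set door = True.
Set net = False.
Set pump = True.
Set hot = False.
All clauses satisfied.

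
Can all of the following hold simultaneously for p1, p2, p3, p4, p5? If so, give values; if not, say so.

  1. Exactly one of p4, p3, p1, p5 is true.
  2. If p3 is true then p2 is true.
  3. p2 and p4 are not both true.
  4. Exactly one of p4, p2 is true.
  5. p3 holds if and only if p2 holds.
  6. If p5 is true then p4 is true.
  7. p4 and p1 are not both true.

p1 = False, p2 = True, p3 = True, p4 = False, p5 = False

  (1) {p4, p3, p1, p5}: 1 true — exactly one ✓
  (2) p3=T ⇒ p2: T ✓
  (3) p2=T, p4=F — not both ✓
  (4) {p4, p2}: 1 true — exactly one ✓
  (5) p3=T, p2=T — same ✓
  (6) p5=F ⇒ p4: vacuous ✓
  (7) p4=F, p1=F — not both ✓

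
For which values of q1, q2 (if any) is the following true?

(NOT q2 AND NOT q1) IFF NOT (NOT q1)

q1=F, q2=T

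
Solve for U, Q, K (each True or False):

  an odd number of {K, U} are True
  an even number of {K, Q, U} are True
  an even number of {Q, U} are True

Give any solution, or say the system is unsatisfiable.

U = True, Q = True, K = False

{K, U}: 1 true → odd ✓
{K, Q, U}: 2 true → even ✓
{Q, U}: 2 true → even ✓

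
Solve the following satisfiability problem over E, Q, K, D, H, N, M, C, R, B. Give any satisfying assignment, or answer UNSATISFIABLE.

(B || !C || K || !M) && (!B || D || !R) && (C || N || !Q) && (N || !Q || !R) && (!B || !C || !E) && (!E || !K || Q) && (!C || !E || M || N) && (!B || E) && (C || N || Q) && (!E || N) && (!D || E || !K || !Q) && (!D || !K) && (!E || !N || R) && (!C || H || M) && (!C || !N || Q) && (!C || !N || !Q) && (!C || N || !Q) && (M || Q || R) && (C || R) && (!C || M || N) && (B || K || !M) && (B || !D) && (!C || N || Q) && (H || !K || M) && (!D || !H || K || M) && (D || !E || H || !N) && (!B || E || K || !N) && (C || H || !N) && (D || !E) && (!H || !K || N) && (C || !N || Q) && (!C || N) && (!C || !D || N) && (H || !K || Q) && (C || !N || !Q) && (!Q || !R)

No satisfying assignment exists.

Case C = True:
  (!C || N) forces N = True.
  (!C || !N || Q) forces Q = True.
  Clause (!C || !N || !Q) is falsified — contradiction.
Case C = False:
  (C || R) forces R = True.
  (!Q || !R) forces Q = False.
  (C || N || Q) forces N = True.
  Clause (C || !N || Q) is falsified — contradiction.
Both cases fail, so the formula is unsatisfiable.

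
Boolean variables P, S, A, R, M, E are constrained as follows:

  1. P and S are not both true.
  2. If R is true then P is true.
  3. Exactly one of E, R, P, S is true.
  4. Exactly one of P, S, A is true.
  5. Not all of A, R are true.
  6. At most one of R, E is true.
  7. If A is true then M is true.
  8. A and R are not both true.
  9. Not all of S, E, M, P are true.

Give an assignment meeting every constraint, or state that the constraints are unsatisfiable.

P: True, S: False, A: False, R: False, M: False, E: False

  (1) P=T, S=F — not both ✓
  (2) R=F ⇒ P: vacuous ✓
  (3) {E, R, P, S}: 1 true — exactly one ✓
  (4) {P, S, A}: 1 true — exactly one ✓
  (5) {A, R}: 0/2 true — not all ✓
  (6) {R, E}: 0 true — at most one ✓
  (7) A=F ⇒ M: vacuous ✓
  (8) A=F, R=F — not both ✓
  (9) {S, E, M, P}: 1/4 true — not all ✓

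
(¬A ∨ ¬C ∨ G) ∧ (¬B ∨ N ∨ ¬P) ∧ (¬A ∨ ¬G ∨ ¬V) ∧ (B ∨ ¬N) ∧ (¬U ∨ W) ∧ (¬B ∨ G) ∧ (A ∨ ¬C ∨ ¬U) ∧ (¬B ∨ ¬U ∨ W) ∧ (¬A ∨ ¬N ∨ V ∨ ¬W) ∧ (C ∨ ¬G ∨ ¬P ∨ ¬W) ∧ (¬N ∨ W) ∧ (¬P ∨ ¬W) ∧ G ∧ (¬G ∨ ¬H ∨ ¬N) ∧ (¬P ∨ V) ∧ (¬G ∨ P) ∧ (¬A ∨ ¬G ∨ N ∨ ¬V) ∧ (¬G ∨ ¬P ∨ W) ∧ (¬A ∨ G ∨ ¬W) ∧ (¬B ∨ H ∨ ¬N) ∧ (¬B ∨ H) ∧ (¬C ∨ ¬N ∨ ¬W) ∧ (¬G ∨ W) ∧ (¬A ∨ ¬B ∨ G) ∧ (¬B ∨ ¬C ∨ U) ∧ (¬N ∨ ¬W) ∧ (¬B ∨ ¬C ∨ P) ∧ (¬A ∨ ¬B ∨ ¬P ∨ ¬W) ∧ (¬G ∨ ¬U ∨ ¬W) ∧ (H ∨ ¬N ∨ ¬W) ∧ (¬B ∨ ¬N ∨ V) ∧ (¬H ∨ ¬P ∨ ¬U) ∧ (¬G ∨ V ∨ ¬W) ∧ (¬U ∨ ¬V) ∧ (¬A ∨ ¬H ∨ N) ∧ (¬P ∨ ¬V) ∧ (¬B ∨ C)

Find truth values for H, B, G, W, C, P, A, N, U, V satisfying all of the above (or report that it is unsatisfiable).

UNSATISFIABLE

Case G = True:
  (¬G ∨ P) forces P = True.
  (¬P ∨ ¬W) forces W = False.
  Clause (¬G ∨ ¬P ∨ W) is falsified — contradiction.
Case G = False:
  Clause (G) is falsified — contradiction.
Both cases fail, so the formula is unsatisfiable.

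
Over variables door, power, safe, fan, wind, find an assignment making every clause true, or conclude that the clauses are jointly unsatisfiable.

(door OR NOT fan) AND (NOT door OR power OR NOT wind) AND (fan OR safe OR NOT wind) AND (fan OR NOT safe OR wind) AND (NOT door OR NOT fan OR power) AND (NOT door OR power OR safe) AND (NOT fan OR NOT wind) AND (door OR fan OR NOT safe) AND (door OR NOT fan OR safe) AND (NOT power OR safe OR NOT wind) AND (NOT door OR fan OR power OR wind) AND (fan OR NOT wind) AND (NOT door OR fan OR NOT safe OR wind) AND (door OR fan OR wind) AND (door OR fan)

door = True, power = True, safe = True, fan = True, wind = False

Set door = True.
Try power = False:
  (NOT door OR power OR NOT wind) forces wind = False.
  (NOT door OR NOT fan OR power) forces fan = False.
  clause (NOT door OR fan OR power OR wind) is falsified — backtrack.
So power = True.
Set safe = True.
Set fan = True.
  then (NOT fan OR NOT wind) forces wind = False.
All clauses satisfied.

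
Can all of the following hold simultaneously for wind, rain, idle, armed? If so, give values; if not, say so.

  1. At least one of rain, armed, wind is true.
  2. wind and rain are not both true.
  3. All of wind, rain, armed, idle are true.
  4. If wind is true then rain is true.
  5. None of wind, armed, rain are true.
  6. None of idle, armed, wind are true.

The formula is unsatisfiable.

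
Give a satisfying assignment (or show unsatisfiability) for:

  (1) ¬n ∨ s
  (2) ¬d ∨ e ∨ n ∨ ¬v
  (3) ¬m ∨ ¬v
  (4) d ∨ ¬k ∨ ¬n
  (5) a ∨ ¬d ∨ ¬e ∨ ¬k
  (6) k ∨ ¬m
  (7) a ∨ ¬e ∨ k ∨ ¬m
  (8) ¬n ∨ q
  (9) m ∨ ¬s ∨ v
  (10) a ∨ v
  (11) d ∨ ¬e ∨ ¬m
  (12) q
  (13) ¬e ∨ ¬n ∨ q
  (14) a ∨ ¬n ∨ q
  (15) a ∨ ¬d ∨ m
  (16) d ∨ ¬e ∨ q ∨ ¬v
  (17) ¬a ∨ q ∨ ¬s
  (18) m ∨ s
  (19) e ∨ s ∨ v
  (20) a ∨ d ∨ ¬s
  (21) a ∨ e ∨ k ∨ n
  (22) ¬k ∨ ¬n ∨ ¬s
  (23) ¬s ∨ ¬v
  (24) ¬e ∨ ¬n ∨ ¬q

Unit clause (q) forces q = True.
Try v = True:
  (¬m ∨ ¬v) forces m = False.
  (m ∨ s) forces s = True.
  clause (¬s ∨ ¬v) is falsified — backtrack.
So v = False.
  then (a ∨ v) forces a = True.
Set n = False.
Set e = True.
Try m = False:
  (m ∨ ¬s ∨ v) forces s = False.
  clause (m ∨ s) is falsified — backtrack.
So m = True.
  then (k ∨ ¬m) forces k = True.
  then (d ∨ ¬e ∨ ¬m) forces d = True.
Set s = True.
All clauses satisfied.

v: False, n: False, e: True, q: True, m: True, a: True, s: True, d: True, k: True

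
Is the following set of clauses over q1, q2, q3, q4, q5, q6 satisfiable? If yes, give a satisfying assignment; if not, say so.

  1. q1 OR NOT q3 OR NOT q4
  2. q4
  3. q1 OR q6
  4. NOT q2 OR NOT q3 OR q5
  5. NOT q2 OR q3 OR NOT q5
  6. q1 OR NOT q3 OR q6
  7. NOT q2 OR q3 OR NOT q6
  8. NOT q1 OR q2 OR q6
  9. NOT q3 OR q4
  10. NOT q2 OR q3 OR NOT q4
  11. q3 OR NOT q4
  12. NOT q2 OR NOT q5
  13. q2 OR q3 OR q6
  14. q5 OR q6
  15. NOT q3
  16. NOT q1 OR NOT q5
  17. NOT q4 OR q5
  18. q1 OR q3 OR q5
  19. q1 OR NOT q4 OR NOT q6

No satisfying assignment exists.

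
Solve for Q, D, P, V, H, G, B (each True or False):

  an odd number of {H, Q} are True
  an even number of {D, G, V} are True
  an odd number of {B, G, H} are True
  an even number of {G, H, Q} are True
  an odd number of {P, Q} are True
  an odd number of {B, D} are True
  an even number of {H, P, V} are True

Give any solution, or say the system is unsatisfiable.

Q = True; D = True; P = False; V = False; H = False; G = True; B = False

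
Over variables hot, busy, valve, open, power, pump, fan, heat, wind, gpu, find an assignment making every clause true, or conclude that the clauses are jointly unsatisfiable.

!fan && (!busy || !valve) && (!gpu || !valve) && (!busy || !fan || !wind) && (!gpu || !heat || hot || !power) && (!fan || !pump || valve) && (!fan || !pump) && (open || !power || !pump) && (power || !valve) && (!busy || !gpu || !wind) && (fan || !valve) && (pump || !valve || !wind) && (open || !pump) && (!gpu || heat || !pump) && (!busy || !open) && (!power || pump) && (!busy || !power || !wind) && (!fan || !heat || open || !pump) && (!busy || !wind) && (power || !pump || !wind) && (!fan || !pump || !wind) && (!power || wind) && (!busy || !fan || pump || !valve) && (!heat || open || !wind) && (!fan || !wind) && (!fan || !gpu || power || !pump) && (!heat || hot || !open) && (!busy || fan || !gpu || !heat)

Unit clause (!fan) forces fan = False.
In (fan || !valve) only !valve is left, so valve = False.
Set hot = False.
Set busy = False.
Set open = False.
  then (open || !pump) forces pump = False.
  then (!power || pump) forces power = False.
Set heat = False.
Set wind = False.
Set gpu = False.
All clauses satisfied.

hot=F, busy=F, valve=F, open=F, power=F, pump=F, fan=F, heat=F, wind=F, gpu=F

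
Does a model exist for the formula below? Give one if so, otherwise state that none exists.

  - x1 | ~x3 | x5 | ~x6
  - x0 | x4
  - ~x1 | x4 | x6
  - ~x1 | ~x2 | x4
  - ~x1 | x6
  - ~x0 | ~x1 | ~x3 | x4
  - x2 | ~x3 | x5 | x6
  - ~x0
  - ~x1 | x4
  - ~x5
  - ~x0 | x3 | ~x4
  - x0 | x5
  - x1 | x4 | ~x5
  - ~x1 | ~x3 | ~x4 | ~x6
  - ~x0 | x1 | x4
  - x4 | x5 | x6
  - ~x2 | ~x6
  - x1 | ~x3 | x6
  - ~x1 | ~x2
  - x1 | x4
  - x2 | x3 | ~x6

Case x5 = True:
  Clause (~x5) is falsified — contradiction.
Case x5 = False:
  (~x0) forces x0 = False.
  Clause (x0 | x5) is falsified — contradiction.
Both cases fail, so the formula is unsatisfiable.

Unsatisfiable — no assignment works.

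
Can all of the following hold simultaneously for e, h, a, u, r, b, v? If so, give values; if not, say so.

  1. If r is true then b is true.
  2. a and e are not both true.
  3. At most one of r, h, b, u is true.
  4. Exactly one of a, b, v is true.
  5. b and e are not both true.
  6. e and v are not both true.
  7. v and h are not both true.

e = False, h = False, a = True, u = False, r = False, b = False, v = False

  (1) r=F ⇒ b: vacuous ✓
  (2) a=T, e=F — not both ✓
  (3) {r, h, b, u}: 0 true — at most one ✓
  (4) {a, b, v}: 1 true — exactly one ✓
  (5) b=F, e=F — not both ✓
  (6) e=F, v=F — not both ✓
  (7) v=F, h=F — not both ✓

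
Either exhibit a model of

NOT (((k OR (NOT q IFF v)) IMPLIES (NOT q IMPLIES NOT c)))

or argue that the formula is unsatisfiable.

q = False; v = True; c = True; k = True

  NOT (((k OR (NOT q IFF v)) IMPLIES (NOT q IMPLIES NOT c))) = True
    (k OR (NOT q IFF v)) IMPLIES (NOT q IMPLIES NOT c) = False
      k OR (NOT q IFF v) = True
        NOT q IFF v = True
          NOT q = True
      NOT q IMPLIES NOT c = False
        NOT q = True
        NOT c = False
The formula evaluates to True.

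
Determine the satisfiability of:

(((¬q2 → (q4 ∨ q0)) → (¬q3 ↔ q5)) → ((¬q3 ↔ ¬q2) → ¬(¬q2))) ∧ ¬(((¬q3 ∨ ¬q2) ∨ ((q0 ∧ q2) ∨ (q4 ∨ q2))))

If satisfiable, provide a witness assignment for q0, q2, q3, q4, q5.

Unsatisfiable — no assignment works.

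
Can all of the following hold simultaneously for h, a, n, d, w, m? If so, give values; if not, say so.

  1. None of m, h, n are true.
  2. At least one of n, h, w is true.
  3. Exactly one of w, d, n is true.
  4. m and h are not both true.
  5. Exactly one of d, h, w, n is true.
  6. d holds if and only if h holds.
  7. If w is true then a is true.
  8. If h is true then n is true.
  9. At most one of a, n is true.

h: False, a: True, n: False, d: False, w: True, m: False

  (1) {m, h, n}: 0 true — none ✓
  (2) {n, h, w}: 1 true — at least one ✓
  (3) {w, d, n}: 1 true — exactly one ✓
  (4) m=F, h=F — not both ✓
  (5) {d, h, w, n}: 1 true — exactly one ✓
  (6) d=F, h=F — same ✓
  (7) w=T ⇒ a: T ✓
  (8) h=F ⇒ n: vacuous ✓
  (9) {a, n}: 1 true — at most one ✓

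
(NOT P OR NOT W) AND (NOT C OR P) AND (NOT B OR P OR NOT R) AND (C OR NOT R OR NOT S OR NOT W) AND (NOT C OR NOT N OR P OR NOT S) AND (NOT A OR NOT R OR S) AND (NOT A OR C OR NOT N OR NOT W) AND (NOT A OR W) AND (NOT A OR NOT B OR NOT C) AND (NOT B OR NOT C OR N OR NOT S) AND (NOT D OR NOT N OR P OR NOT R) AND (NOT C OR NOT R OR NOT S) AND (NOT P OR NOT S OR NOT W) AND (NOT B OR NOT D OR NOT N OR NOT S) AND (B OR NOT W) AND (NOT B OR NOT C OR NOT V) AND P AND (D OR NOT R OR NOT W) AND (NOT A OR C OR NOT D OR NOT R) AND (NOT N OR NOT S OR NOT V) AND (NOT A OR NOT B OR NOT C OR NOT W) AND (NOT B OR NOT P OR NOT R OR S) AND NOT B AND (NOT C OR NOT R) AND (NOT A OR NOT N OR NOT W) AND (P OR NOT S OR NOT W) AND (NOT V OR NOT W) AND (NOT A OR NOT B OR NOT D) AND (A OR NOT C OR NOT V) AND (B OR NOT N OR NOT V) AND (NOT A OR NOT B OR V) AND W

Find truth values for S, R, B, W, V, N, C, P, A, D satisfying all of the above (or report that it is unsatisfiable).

Case B = True:
  Clause (NOT B) is falsified — contradiction.
Case B = False:
  (B OR NOT W) forces W = False.
  Clause (W) is falsified — contradiction.
Both cases fail, so the formula is unsatisfiable.

Unsatisfiable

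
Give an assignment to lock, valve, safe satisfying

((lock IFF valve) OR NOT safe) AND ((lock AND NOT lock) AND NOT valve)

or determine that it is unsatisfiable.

Case lock = True: the conjunct NOT lock is False.
Case lock = False: the conjunct lock is False.
Both cases fail — unsatisfiable.

The formula is unsatisfiable.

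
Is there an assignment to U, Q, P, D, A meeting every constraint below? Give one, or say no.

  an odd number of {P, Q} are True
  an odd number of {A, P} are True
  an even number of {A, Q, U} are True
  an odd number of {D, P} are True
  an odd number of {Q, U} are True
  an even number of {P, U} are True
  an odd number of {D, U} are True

U: False, Q: True, P: False, D: True, A: True

{P, Q}: 1 true → odd ✓
{A, P}: 1 true → odd ✓
{A, Q, U}: 2 true → even ✓
{D, P}: 1 true → odd ✓
{Q, U}: 1 true → odd ✓
{P, U}: 0 true → even ✓
{D, U}: 1 true → odd ✓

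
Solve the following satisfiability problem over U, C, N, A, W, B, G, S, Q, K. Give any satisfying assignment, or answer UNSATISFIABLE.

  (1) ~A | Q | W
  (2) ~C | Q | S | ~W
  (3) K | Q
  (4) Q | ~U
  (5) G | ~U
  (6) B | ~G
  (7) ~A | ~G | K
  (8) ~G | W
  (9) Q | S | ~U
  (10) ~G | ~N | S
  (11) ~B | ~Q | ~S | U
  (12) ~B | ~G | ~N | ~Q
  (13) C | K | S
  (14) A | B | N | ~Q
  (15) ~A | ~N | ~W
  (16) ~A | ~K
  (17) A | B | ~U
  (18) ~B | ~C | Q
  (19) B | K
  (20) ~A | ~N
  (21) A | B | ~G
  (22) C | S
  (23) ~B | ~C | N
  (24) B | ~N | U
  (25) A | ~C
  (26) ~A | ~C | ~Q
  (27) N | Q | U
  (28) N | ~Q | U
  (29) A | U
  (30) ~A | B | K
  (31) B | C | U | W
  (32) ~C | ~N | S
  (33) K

Unit clause (K) forces K = True.
In (~A | ~K) only ~A is left, so A = False.
In (A | ~C) only ~C is left, so C = False.
In (A | U) only U is left, so U = True.
In (Q | ~U) only Q is left, so Q = True.
In (G | ~U) only G is left, so G = True.
In (B | ~G) only B is left, so B = True.
In (~G | W) only W is left, so W = True.
In (~B | ~G | ~N | ~Q) only ~N is left, so N = False.
In (C | S) only S is left, so S = True.
All clauses satisfied.

U=T, C=F, N=F, A=F, W=T, B=T, G=T, S=T, Q=T, K=T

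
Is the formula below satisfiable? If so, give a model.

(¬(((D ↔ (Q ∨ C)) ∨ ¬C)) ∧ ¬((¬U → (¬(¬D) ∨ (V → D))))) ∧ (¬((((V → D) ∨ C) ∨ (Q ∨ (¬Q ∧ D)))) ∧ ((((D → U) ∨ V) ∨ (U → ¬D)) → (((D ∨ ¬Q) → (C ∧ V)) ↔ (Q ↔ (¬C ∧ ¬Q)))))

Unsatisfiable — no assignment works.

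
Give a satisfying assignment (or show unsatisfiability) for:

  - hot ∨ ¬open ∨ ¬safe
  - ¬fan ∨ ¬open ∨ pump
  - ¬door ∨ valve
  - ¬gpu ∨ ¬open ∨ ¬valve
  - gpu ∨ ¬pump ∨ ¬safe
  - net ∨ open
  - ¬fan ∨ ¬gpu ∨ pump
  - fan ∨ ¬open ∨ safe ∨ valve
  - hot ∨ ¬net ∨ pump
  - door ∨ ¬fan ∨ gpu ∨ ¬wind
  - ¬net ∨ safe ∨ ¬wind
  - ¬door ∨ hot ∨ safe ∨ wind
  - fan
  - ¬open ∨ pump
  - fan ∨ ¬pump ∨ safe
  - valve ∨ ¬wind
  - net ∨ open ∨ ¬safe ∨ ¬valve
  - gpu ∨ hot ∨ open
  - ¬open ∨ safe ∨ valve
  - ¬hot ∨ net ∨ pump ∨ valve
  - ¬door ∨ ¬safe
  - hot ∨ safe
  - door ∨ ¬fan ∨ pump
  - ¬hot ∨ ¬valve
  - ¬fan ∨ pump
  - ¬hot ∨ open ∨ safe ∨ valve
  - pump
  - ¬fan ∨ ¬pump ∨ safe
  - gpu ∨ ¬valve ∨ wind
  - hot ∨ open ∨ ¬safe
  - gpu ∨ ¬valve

hot=T; valve=F; open=T; door=F; safe=T; net=F; gpu=T; pump=T; wind=F; fan=T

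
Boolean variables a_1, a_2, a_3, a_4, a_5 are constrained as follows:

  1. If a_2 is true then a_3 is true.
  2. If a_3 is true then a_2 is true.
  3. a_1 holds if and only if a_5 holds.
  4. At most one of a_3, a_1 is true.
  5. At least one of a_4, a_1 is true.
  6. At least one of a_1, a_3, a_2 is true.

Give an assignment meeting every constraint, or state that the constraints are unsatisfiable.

a_1=F, a_2=T, a_3=T, a_4=T, a_5=F

  (1) a_2=T ⇒ a_3: T ✓
  (2) a_3=T ⇒ a_2: T ✓
  (3) a_1=F, a_5=F — same ✓
  (4) {a_3, a_1}: 1 true — at most one ✓
  (5) {a_4, a_1}: 1 true — at least one ✓
  (6) {a_1, a_3, a_2}: 2 true — at least one ✓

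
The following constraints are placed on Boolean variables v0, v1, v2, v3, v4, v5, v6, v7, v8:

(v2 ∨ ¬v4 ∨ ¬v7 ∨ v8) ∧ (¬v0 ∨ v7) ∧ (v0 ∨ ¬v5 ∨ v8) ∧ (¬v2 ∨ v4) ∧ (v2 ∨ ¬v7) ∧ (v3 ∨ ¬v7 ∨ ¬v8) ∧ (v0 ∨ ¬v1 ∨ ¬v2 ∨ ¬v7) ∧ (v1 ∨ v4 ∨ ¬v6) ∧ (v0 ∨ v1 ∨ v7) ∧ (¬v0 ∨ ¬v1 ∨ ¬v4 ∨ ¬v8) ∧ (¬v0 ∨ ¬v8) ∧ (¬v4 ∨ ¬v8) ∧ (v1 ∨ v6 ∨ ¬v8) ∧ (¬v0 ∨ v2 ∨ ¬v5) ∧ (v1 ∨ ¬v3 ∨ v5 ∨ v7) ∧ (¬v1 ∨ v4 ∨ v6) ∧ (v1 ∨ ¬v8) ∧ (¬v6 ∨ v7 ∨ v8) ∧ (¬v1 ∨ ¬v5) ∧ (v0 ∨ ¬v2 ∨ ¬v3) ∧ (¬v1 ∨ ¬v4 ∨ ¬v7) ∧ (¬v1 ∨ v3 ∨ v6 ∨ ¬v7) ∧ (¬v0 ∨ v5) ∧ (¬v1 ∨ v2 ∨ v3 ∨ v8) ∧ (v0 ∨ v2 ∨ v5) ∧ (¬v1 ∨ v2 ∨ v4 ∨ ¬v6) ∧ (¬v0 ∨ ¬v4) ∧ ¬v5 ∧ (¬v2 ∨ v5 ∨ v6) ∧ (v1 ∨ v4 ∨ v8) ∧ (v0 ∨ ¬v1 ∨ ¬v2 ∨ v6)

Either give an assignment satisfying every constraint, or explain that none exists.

v0 = False, v1 = False, v2 = True, v3 = False, v4 = True, v5 = False, v6 = True, v7 = True, v8 = False

Unit clause (¬v5) forces v5 = False.
In (¬v0 ∨ v5) only ¬v0 is left, so v0 = False.
In (v0 ∨ v2 ∨ v5) only v2 is left, so v2 = True.
In (¬v2 ∨ v5 ∨ v6) only v6 is left, so v6 = True.
In (¬v2 ∨ v4) only v4 is left, so v4 = True.
In (¬v4 ∨ ¬v8) only ¬v8 is left, so v8 = False.
In (¬v6 ∨ v7 ∨ v8) only v7 is left, so v7 = True.
In (v0 ∨ ¬v2 ∨ ¬v3) only ¬v3 is left, so v3 = False.
In (¬v1 ∨ ¬v4 ∨ ¬v7) only ¬v1 is left, so v1 = False.
All clauses satisfied.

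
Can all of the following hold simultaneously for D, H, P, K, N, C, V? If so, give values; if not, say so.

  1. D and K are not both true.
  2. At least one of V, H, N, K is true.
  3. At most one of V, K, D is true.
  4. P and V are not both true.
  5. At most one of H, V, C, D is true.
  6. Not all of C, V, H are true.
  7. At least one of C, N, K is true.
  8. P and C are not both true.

D=F, H=F, P=F, K=T, N=F, C=F, V=F

  (1) D=F, K=T — not both ✓
  (2) {V, H, N, K}: 1 true — at least one ✓
  (3) {V, K, D}: 1 true — at most one ✓
  (4) P=F, V=F — not both ✓
  (5) {H, V, C, D}: 0 true — at most one ✓
  (6) {C, V, H}: 0/3 true — not all ✓
  (7) {C, N, K}: 1 true — at least one ✓
  (8) P=F, C=F — not both ✓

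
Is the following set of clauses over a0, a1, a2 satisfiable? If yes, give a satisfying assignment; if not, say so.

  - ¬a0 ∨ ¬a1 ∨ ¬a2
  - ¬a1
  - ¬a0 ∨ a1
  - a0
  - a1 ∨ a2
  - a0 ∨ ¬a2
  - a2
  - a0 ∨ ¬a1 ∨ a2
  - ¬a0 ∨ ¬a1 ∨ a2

Unsatisfiable — no assignment works.

Case a0 = True:
  (¬a1) forces a1 = False.
  Clause (¬a0 ∨ a1) is falsified — contradiction.
Case a0 = False:
  Clause (a0) is falsified — contradiction.
Both cases fail, so the formula is unsatisfiable.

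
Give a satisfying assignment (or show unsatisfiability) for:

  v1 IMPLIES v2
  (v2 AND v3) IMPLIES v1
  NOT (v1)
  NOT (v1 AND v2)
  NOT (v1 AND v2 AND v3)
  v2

Unit clause (v2) forces v2 = True.
Unit clause (NOT v1) forces v1 = False.
In (v1 OR NOT v2 OR NOT v3) only NOT v3 is left, so v3 = False.
Check each clause:
  (v2): v2 holds.
  (NOT v1): NOT v1 holds.
  (NOT v1 OR v2): NOT v1 holds.
  (NOT v1 OR NOT v2 OR NOT v3): NOT v1 holds.
  (NOT v1 OR NOT v2): NOT v1 holds.
  (v1 OR NOT v2 OR NOT v3): NOT v3 holds.
All clauses satisfied.

v1=F, v2=T, v3=F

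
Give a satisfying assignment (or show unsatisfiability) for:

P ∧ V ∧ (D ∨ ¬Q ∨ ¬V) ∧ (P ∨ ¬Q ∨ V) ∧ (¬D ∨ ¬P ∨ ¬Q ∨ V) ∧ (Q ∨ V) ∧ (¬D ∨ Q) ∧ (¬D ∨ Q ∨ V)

Unit clause (P) forces P = True.
Unit clause (V) forces V = True.
Set Q = False.
  then (¬D ∨ Q) forces D = False.
All clauses satisfied.

V=T, Q=F, P=T, D=F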